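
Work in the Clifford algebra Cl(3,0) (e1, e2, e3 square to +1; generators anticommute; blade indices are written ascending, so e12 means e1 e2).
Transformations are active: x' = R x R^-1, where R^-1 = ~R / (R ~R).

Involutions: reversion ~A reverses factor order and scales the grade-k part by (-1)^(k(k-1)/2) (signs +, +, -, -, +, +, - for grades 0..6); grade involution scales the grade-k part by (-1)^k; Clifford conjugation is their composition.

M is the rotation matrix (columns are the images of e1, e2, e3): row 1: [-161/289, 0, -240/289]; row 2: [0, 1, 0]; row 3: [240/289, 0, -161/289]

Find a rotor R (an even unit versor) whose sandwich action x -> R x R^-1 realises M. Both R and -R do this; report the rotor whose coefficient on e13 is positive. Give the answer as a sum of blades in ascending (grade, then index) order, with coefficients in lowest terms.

Method: write R = a + b12*e12 + b13*e13 + b23*e23 with a^2 + b12^2 + b13^2 + b23^2 = 1 (so R^-1 = ~R). Expanding the columns R e_j ~R gives tr M = 4a^2 - 1 and, from the antisymmetric part, M21 - M12 = -4a*b12, M13 - M31 = 4a*b13, M32 - M23 = -4a*b23.
Here tr M = -33/289, so a^2 = (1 + tr M)/4 = 64/289 and a = ±8/17. Taking a = 8/17: M21 - M12 = 0, M13 - M31 = -480/289, M32 - M23 = 0, giving b12 = 0, b13 = -15/17, b23 = 0, i.e. R = 8/17 - 15/17*e13.
Its e13 coefficient is negative, so report the other preimage -R.
Answer: -8/17 + 15/17*e13. Sheet selection: the two-to-one cover makes ±R indistinguishable at the matrix level (trace -33/289), so uniqueness comes from the required sign on e13.


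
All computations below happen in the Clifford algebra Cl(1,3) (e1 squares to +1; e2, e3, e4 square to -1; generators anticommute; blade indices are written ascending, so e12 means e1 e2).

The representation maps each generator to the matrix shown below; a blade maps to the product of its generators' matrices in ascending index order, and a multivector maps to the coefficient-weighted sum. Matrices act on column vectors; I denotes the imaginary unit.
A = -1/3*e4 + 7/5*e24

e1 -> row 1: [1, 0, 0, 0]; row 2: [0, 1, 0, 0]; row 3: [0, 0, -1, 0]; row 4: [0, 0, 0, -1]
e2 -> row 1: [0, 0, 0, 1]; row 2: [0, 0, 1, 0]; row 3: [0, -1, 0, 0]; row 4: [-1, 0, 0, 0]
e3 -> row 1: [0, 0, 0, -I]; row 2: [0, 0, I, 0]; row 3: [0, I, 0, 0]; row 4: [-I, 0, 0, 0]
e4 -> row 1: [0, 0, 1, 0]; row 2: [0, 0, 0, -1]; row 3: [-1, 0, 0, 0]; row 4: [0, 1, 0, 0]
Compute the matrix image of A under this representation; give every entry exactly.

Bivector images (products of the table entries): rho(e24) = rho(e2)rho(e4) = row 1: [0, 1, 0, 0]; row 2: [-1, 0, 0, 0]; row 3: [0, 0, 0, 1]; row 4: [0, 0, -1, 0].
M = (-1/3)*rho(e4) + (7/5)*rho(e24), summed entrywise:
Answer: row 1: [0, 7/5, -1/3, 0]; row 2: [-7/5, 0, 0, 1/3]; row 3: [1/3, 0, 0, 7/5]; row 4: [0, -1/3, -7/5, 0]


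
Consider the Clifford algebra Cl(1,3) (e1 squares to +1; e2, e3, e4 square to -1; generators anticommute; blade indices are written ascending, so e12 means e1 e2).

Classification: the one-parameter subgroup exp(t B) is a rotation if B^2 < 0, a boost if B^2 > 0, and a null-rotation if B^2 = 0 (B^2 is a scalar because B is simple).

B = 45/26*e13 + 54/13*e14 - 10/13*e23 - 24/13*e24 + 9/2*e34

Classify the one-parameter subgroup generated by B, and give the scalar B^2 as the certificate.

B^2 term by term: the squares give (45/26)^2*(e13)^2 + (54/13)^2*(e14)^2 + (-10/13)^2*(e23)^2 + (-24/13)^2*(e24)^2 + (9/2)^2*(e34)^2 = 2025/676*(+1) + 2916/169*(+1) + 100/169*(-1) + 576/169*(-1) + 81/4*(-1) = -4 (each basis 2-blade squares to minus the product of its generators' squares); cross terms between blades sharing an index anticommute and cancel; the commuting (index-disjoint) pairs give grade-4 terms 2*c*c'*(blade product), which cancel blade by blade — e1234: 1080/169 - 1080/169 = 0 — confirming B is simple. So B^2 = -4.
Answer: rotation, certificate B^2 = -4. No conjugation can change B^2 = -4; the sign gives the class.


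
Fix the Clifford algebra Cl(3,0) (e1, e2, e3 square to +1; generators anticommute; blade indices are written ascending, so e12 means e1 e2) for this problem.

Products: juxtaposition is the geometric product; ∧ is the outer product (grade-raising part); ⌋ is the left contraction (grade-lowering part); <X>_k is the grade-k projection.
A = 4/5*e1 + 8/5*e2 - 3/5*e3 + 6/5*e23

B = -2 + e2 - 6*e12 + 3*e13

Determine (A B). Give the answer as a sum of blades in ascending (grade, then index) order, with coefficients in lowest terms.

step 1: 8/5 + 49/5*e1 - 8*e2 + 12/5*e3 + 22/5*e12 + 36/5*e13 - 9/5*e23 - 6/5*e123
Answer: 8/5 + 49/5*e1 - 8*e2 + 12/5*e3 + 22/5*e12 + 36/5*e13 - 9/5*e23 - 6/5*e123


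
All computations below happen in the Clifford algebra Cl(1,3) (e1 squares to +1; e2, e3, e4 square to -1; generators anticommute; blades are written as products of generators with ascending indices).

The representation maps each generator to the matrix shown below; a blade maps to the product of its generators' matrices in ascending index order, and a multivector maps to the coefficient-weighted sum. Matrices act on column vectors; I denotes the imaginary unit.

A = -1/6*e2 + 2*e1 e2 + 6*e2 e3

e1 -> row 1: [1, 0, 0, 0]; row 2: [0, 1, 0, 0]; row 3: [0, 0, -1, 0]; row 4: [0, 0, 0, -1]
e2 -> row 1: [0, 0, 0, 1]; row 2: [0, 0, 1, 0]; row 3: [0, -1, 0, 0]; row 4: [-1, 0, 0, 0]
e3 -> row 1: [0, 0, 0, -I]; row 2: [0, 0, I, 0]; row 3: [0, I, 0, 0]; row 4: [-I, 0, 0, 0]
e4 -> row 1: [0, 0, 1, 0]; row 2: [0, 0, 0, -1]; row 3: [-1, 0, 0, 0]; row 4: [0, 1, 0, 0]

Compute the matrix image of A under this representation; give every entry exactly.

Bivector images (products of the table entries): rho(e1 e2) = rho(e1)rho(e2) = row 1: [0, 0, 0, 1]; row 2: [0, 0, 1, 0]; row 3: [0, 1, 0, 0]; row 4: [1, 0, 0, 0]; rho(e2 e3) = rho(e2)rho(e3) = row 1: [-I, 0, 0, 0]; row 2: [0, I, 0, 0]; row 3: [0, 0, -I, 0]; row 4: [0, 0, 0, I].
M = (-1/6)*rho(e2) + (2)*rho(e1 e2) + (6)*rho(e2 e3), summed entrywise:
Answer: row 1: [-6*I, 0, 0, 11/6]; row 2: [0, 6*I, 11/6, 0]; row 3: [0, 13/6, -6*I, 0]; row 4: [13/6, 0, 0, 6*I]


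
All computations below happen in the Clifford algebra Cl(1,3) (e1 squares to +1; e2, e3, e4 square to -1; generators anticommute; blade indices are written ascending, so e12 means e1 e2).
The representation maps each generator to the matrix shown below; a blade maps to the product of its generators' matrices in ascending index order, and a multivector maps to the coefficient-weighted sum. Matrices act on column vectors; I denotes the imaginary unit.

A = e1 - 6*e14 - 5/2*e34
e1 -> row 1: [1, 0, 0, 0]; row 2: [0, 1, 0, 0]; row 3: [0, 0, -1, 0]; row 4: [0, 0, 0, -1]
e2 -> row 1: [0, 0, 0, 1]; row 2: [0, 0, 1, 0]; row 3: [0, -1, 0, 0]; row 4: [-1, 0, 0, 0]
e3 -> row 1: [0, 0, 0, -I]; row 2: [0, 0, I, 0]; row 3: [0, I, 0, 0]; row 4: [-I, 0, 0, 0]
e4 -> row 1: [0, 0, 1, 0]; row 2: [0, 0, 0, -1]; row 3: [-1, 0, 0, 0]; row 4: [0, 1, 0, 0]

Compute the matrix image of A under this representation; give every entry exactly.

Bivector images (products of the table entries): rho(e14) = rho(e1)rho(e4) = row 1: [0, 0, 1, 0]; row 2: [0, 0, 0, -1]; row 3: [1, 0, 0, 0]; row 4: [0, -1, 0, 0]; rho(e34) = rho(e3)rho(e4) = row 1: [0, -I, 0, 0]; row 2: [-I, 0, 0, 0]; row 3: [0, 0, 0, -I]; row 4: [0, 0, -I, 0].
M = (1)*rho(e1) + (-6)*rho(e14) + (-5/2)*rho(e34), summed entrywise:
Answer: row 1: [1, 5*I/2, -6, 0]; row 2: [5*I/2, 1, 0, 6]; row 3: [-6, 0, -1, 5*I/2]; row 4: [0, 6, 5*I/2, -1]


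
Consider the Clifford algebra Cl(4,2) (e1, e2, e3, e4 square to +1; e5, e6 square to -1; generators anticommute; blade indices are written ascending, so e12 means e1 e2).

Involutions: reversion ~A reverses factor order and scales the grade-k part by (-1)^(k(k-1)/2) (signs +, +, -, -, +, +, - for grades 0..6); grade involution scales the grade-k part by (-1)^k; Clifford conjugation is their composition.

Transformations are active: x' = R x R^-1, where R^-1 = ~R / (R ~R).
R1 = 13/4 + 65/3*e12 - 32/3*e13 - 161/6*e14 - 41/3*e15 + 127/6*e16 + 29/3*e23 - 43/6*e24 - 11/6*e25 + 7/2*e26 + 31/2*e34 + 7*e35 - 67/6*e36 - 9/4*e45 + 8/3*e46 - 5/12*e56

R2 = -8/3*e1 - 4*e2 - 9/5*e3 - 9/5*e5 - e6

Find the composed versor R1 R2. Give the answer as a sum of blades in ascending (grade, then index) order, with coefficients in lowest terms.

Distribute over the terms of R2 (each basis-blade product reordered to ascending indices, repeated generators contracted through their squares):
R1 (-8/3*e1) = -26/3*e1 + 520/9*e2 - 256/9*e3 - 644/9*e4 - 328/9*e5 + 508/9*e6 - 232/9*e123 + 172/9*e124 + 44/9*e125 - 28/3*e126 - 124/3*e134 - 56/3*e135 + 268/9*e136 + 6*e145 - 64/9*e146 + 10/9*e156
R1 (-4*e2) = -260/3*e1 - 13*e2 + 116/3*e3 - 86/3*e4 - 22/3*e5 + 14*e6 - 128/3*e123 - 322/3*e124 - 164/3*e125 + 254/3*e126 - 62*e234 - 28*e235 + 134/3*e236 + 9*e245 - 32/3*e246 + 5/3*e256
R1 (-9/5*e3) = 96/5*e1 - 87/5*e2 - 117/20*e3 + 279/10*e4 + 63/5*e5 - 201/10*e6 - 39*e123 - 483/10*e134 - 123/5*e135 + 381/10*e136 - 129/10*e234 - 33/10*e235 + 63/10*e236 + 81/20*e345 - 24/5*e346 + 3/4*e356
R1 (-9/5*e5) = -123/5*e1 - 33/10*e2 + 63/5*e3 - 81/20*e4 - 117/20*e5 + 3/4*e6 - 39*e125 + 96/5*e135 + 483/10*e145 + 381/10*e156 - 87/5*e235 + 129/10*e245 + 63/10*e256 - 279/10*e345 - 201/10*e356 + 24/5*e456
R1 (-e6) = 127/6*e1 + 7/2*e2 - 67/6*e3 + 8/3*e4 - 5/12*e5 - 13/4*e6 - 65/3*e126 + 32/3*e136 + 161/6*e146 + 41/3*e156 - 29/3*e236 + 43/6*e246 + 11/6*e256 - 31/2*e346 - 7*e356 + 9/4*e456
Summing the partial products and collecting blades:
Answer: -2387/30*e1 + 1241/45*e2 + 209/36*e3 - 13267/180*e4 - 337/9*e5 + 2153/45*e6 - 967/9*e123 - 794/9*e124 - 799/9*e125 + 161/3*e126 - 2689/30*e134 - 361/15*e135 + 7069/90*e136 + 543/10*e145 + 355/18*e146 + 4759/90*e156 - 749/10*e234 - 487/10*e235 + 413/10*e236 + 219/10*e245 - 7/2*e246 + 49/5*e256 - 477/20*e345 - 203/10*e346 - 527/20*e356 + 141/20*e456


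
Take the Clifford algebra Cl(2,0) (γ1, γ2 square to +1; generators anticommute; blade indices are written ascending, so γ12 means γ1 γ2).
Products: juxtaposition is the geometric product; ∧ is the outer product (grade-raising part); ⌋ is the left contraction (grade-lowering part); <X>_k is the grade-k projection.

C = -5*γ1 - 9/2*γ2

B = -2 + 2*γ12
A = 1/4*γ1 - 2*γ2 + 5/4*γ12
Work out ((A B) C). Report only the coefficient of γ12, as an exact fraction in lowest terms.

step 1: -5/2 + 7/2*γ1 + 9/2*γ2 - 5/2*γ12
step 2: -151/4 + 95/4*γ1 - 5/4*γ2 + 27/4*γ12
Answer: 27/4


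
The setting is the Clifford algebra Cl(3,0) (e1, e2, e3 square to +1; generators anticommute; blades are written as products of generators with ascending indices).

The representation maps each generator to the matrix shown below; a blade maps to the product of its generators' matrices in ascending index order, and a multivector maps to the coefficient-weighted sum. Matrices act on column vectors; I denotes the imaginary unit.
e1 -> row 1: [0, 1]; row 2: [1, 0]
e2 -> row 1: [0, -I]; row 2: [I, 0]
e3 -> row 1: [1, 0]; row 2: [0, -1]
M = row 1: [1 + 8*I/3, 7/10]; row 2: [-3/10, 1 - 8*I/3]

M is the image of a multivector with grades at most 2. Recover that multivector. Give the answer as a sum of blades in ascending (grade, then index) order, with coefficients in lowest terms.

Method: 1, rho(e1), rho(e2), rho(e3) form a trace-orthogonal basis of the 2x2 complex matrices (tr(X Y) = 2 if X = Y, else 0), so M = m0*1 + m1*rho(e1) + m2*rho(e2) + m3*rho(e3) with m0 = tr(M)/2 = 1, m1 = tr(M rho(e1))/2 = 1/5, m2 = tr(M rho(e2))/2 = I/2, m3 = tr(M rho(e3))/2 = 8*I/3.
Multiplying table entries, the bivector images are rho(e1 e2) = I*rho(e3), rho(e1 e3) = -I*rho(e2), rho(e2 e3) = I*rho(e1); with real blade coefficients the real parts of m0..m3 are the coefficients of 1, e1, e2, e3 and the imaginary parts give the bivectors (e2 e3: Im m1, e1 e3: -Im m2, e1 e2: Im m3).
Answer: 1 + 1/5*e1 + 8/3*e1 e2 - 1/2*e1 e3


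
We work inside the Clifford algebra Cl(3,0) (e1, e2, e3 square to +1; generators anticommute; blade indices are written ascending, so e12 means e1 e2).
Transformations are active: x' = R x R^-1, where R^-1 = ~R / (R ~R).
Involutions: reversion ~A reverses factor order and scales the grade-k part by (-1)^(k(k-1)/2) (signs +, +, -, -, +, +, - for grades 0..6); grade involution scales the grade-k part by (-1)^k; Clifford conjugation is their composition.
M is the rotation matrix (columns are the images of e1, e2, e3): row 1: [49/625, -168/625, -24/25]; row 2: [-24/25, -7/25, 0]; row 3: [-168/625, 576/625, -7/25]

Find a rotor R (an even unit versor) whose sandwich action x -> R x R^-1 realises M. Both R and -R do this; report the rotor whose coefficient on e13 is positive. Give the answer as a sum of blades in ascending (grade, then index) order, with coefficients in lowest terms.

Method: write R = a + b12*e12 + b13*e13 + b23*e23 with a^2 + b12^2 + b13^2 + b23^2 = 1 (so R^-1 = ~R). Expanding the columns R e_j ~R gives tr M = 4a^2 - 1 and, from the antisymmetric part, M21 - M12 = -4a*b12, M13 - M31 = 4a*b13, M32 - M23 = -4a*b23.
Here tr M = -301/625, so a^2 = (1 + tr M)/4 = 81/625 and a = ±9/25. Taking a = 9/25: M21 - M12 = -432/625, M13 - M31 = -432/625, M32 - M23 = 576/625, giving b12 = 12/25, b13 = -12/25, b23 = -16/25, i.e. R = 9/25 + 12/25*e12 - 12/25*e13 - 16/25*e23.
Its e13 coefficient is negative, so report the other preimage -R.
Answer: -9/25 - 12/25*e12 + 12/25*e13 + 16/25*e23. Uniqueness: Spin(3) -> SO(3) maps R and -R to the same rotation of trace -301/625; fixing the sign of the e13 coefficient removes the ambiguity.


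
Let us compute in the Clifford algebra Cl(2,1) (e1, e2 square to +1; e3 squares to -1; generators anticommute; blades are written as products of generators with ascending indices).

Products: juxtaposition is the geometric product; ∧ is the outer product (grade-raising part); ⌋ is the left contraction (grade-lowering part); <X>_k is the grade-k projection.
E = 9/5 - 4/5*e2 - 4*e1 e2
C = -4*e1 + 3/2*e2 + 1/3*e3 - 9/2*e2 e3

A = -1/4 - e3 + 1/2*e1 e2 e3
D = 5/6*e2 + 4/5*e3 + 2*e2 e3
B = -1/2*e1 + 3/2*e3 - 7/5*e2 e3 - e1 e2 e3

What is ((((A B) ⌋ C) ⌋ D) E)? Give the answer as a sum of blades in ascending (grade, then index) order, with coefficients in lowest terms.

step 1: 1 - 23/40*e1 + 7/5*e2 - 3/8*e3 - 7/4*e1 e2 - 1/2*e1 e3 + 1/10*e2 e3 + 1/4*e1 e2 e3
step 2: 163/40 - 4*e1 + 51/16*e2 - 179/30*e3 - 9/2*e2 e3
step 3: -3769/2400 - 683/80*e2 + 1927/200*e3 + 163/20*e2 e3
step 4: 16013/4000 - 683/20*e1 - 84667/6000*e2 + 23863/1000*e3 + 3769/600*e1 e2 + 163/5*e1 e3 + 11189/500*e2 e3 - 1927/50*e1 e2 e3
Answer: 16013/4000 - 683/20*e1 - 84667/6000*e2 + 23863/1000*e3 + 3769/600*e1 e2 + 163/5*e1 e3 + 11189/500*e2 e3 - 1927/50*e1 e2 e3


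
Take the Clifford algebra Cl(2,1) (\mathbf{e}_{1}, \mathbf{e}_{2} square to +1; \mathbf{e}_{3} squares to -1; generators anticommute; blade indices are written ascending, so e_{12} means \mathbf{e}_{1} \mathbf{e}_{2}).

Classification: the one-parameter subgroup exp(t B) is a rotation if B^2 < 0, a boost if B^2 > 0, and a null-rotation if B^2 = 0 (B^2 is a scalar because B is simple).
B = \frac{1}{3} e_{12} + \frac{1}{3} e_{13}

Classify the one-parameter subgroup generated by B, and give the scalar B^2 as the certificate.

B^2 term by term: the squares give (\frac{1}{3})^2*(e_{12})^2 + (\frac{1}{3})^2*(e_{13})^2 = \frac{1}{9}*(-1) + \frac{1}{9}*(+1) = 0 (each basis 2-blade squares to minus the product of its generators' squares); cross terms between blades sharing an index anticommute and cancel. So B^2 = 0.
Answer: null-rotation, certificate B^2 = 0. Note: conjugating B changes its blade decomposition but never the scalar B^2 = 0, whose sign settles the classification.


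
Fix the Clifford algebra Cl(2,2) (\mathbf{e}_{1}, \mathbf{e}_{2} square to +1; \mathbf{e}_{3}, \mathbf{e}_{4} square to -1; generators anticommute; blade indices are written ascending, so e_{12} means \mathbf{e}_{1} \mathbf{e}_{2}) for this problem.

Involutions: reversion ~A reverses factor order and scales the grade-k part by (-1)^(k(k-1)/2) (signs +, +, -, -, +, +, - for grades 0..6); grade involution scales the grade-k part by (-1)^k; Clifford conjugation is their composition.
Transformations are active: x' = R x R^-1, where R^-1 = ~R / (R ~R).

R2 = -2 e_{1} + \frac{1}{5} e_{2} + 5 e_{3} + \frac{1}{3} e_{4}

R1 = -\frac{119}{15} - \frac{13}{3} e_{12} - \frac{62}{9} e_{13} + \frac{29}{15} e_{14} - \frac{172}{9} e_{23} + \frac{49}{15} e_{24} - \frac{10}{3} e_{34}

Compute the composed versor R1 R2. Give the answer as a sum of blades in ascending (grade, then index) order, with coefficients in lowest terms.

Distribute over the terms of R2 (each basis-blade product reordered to ascending indices, repeated generators contracted through their squares):
R1 (-2 e_{1}) = \frac{238}{15} e_{1} - \frac{26}{3} e_{2} - \frac{124}{9} e_{3} + \frac{58}{15} e_{4} + \frac{344}{9} e_{123} - \frac{98}{15} e_{124} + \frac{20}{3} e_{134}
R1 (\frac{1}{5} e_{2}) = -\frac{13}{15} e_{1} - \frac{119}{75} e_{2} + \frac{172}{45} e_{3} - \frac{49}{75} e_{4} + \frac{62}{45} e_{123} - \frac{29}{75} e_{124} - \frac{2}{3} e_{234}
R1 (5 e_{3}) = \frac{310}{9} e_{1} + \frac{860}{9} e_{2} - \frac{119}{3} e_{3} - \frac{50}{3} e_{4} - \frac{65}{3} e_{123} - \frac{29}{3} e_{134} - \frac{49}{3} e_{234}
R1 (\frac{1}{3} e_{4}) = -\frac{29}{45} e_{1} - \frac{49}{45} e_{2} + \frac{10}{9} e_{3} - \frac{119}{45} e_{4} - \frac{13}{9} e_{124} - \frac{62}{27} e_{134} - \frac{172}{27} e_{234}
Summing the partial products and collecting blades:
Answer: \frac{244}{5} e_{1} + \frac{6316}{75} e_{2} - \frac{2183}{45} e_{3} - \frac{3622}{225} e_{4} + \frac{269}{15} e_{123} - \frac{1882}{225} e_{124} - \frac{143}{27} e_{134} - \frac{631}{27} e_{234}


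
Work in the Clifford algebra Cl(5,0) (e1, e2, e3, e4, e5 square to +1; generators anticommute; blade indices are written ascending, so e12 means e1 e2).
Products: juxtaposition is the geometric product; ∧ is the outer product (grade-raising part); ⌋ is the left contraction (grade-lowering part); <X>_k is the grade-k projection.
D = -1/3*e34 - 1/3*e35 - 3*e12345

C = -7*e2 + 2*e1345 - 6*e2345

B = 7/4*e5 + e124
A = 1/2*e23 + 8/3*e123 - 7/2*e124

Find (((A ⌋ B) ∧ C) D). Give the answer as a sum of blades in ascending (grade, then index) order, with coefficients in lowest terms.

step 1: 7/2
step 2: -49/2*e2 + 7*e1345 - 21*e2345
step 3: 63*e1 + 21*e2 - 7/3*e14 + 7/3*e15 + 7*e24 - 7*e25 + 49/6*e234 + 49/6*e235 - 147/2*e1345
Answer: 63*e1 + 21*e2 - 7/3*e14 + 7/3*e15 + 7*e24 - 7*e25 + 49/6*e234 + 49/6*e235 - 147/2*e1345


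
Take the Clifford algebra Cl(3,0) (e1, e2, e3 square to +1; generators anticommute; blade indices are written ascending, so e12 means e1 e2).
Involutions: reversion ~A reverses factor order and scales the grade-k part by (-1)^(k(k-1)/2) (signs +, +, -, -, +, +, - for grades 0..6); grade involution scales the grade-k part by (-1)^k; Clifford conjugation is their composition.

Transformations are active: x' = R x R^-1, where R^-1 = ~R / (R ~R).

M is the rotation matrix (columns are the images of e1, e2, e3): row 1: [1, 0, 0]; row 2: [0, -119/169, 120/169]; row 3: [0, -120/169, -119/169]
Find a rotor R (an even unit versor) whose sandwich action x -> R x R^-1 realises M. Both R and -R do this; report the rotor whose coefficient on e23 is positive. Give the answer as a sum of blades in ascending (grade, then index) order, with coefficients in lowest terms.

Method: write R = a + b12*e12 + b13*e13 + b23*e23 with a^2 + b12^2 + b13^2 + b23^2 = 1 (so R^-1 = ~R). Expanding the columns R e_j ~R gives tr M = 4a^2 - 1 and, from the antisymmetric part, M21 - M12 = -4a*b12, M13 - M31 = 4a*b13, M32 - M23 = -4a*b23.
Here tr M = -69/169, so a^2 = (1 + tr M)/4 = 25/169 and a = ±5/13. Taking a = 5/13: M21 - M12 = 0, M13 - M31 = 0, M32 - M23 = -240/169, giving b12 = 0, b13 = 0, b23 = 12/13, i.e. R = 5/13 + 12/13*e23.
Its e23 coefficient is already positive.
Answer: 5/13 + 12/13*e23. Sheet selection: the two-to-one cover makes ±R indistinguishable at the matrix level (trace -69/169), so uniqueness comes from the required sign on e23.


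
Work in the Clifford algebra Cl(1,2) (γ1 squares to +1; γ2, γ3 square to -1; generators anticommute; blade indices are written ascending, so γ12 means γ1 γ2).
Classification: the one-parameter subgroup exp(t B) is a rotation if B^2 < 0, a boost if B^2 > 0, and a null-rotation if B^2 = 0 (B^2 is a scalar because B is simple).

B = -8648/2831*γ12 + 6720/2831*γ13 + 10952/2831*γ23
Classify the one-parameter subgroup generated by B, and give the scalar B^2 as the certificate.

B^2 term by term: the squares give (-8648/2831)^2*(γ12)^2 + (6720/2831)^2*(γ13)^2 + (10952/2831)^2*(γ23)^2 = 74787904/8014561*(+1) + 45158400/8014561*(+1) + 119946304/8014561*(-1) = 0 (each basis 2-blade squares to minus the product of its generators' squares); cross terms between blades sharing an index anticommute and cancel. So B^2 = 0.
Answer: null-rotation, certificate B^2 = 0. The invariant at work: B^2 = 0 is unchanged by conjugation, hence its sign classifies the subgroup whatever basis B is written in.


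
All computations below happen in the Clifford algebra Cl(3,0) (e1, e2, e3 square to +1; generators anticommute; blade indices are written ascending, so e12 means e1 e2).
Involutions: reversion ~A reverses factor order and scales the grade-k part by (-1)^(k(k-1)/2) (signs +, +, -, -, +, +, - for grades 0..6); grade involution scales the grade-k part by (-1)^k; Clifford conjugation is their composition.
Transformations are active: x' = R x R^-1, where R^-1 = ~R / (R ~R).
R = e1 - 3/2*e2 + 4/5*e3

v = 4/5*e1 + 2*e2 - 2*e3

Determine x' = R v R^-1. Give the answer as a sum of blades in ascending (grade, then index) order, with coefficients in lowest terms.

~R = e1 - 3/2*e2 + 4/5*e3, and R ~R = 389/100, so R^-1 = ~R / (389/100).
R v = -19/5 + 16/5*e12 - 66/25*e13 + 7/5*e23
Answer: -5356/1945*e1 + 362/389*e2 + 170/389*e3


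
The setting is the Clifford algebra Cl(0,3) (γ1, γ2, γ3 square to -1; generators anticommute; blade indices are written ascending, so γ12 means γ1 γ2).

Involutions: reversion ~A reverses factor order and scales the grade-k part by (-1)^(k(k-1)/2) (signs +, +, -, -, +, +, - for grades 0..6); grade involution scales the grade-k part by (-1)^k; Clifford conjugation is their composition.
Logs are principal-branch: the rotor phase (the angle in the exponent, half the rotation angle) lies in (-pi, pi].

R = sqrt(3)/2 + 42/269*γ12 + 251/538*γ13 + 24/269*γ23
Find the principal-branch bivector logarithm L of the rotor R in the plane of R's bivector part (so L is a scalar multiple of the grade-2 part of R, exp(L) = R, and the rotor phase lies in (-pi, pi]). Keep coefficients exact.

The scalar part of R is sqrt(3)/2, which fixes the principal-branch rotor phase; the unit plane is then the bivector part divided by the sine of that phase, and L is that plane scaled by the phase.
Concretely: cos(phase) = sqrt(3)/2 gives phase = ±pi/6, and since phase/sin(phase) is even the sign is immaterial: L = (phase/sin(phase)) * <R>_2 = (pi/3) * <R>_2.
Answer: 14*pi/269*γ12 + 251*pi/1614*γ13 + 8*pi/269*γ23


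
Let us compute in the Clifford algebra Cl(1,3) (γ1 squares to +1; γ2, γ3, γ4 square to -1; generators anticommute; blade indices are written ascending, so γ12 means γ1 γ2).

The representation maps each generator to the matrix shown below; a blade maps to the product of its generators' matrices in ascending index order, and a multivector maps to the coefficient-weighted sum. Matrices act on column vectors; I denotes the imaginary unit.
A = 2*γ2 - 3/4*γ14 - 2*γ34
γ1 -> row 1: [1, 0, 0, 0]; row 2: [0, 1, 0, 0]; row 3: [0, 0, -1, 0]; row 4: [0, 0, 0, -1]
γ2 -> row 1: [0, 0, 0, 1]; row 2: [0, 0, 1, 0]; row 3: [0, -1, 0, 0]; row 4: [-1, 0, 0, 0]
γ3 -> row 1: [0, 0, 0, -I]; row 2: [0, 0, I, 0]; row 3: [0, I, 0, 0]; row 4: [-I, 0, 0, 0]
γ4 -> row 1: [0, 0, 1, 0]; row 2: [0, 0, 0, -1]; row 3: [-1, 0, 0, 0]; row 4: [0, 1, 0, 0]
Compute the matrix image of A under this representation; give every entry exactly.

Bivector images (products of the table entries): rho(γ14) = rho(γ1)rho(γ4) = row 1: [0, 0, 1, 0]; row 2: [0, 0, 0, -1]; row 3: [1, 0, 0, 0]; row 4: [0, -1, 0, 0]; rho(γ34) = rho(γ3)rho(γ4) = row 1: [0, -I, 0, 0]; row 2: [-I, 0, 0, 0]; row 3: [0, 0, 0, -I]; row 4: [0, 0, -I, 0].
M = (2)*rho(γ2) + (-3/4)*rho(γ14) + (-2)*rho(γ34), summed entrywise:
Answer: row 1: [0, 2*I, -3/4, 2]; row 2: [2*I, 0, 2, 3/4]; row 3: [-3/4, -2, 0, 2*I]; row 4: [-2, 3/4, 2*I, 0]


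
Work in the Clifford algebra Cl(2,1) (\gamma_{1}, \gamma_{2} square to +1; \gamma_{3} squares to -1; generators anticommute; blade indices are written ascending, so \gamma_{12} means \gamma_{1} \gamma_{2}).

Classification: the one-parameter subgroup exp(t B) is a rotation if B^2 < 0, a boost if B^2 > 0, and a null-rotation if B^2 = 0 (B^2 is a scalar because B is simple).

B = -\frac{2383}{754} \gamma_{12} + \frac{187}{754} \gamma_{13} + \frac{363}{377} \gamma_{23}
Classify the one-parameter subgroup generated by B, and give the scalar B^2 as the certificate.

B^2 term by term: the squares give (-\frac{2383}{754})^2*(\gamma_{12})^2 + (\frac{187}{754})^2*(\gamma_{13})^2 + (\frac{363}{377})^2*(\gamma_{23})^2 = \frac{5678689}{568516}*(-1) + \frac{34969}{568516}*(+1) + \frac{131769}{142129}*(+1) = -9 (each basis 2-blade squares to minus the product of its generators' squares); cross terms between blades sharing an index anticommute and cancel. So B^2 = -9.
Answer: rotation, certificate B^2 = -9. Note: conjugating B changes its blade decomposition but never the scalar B^2 = -9, whose sign settles the classification.


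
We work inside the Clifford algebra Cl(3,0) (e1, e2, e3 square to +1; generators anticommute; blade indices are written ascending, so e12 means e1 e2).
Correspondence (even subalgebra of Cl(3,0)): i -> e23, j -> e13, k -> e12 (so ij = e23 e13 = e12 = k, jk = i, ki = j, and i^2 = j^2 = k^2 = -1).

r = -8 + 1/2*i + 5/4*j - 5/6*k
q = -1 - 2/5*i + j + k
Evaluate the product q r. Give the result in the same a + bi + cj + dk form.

In blades: q = -1 + e12 + e13 - 2/5*e23, r = -8 - 5/6*e12 + 5/4*e13 + 1/2*e23.
Distribute q over r term by term (generator squares from the signature, products reordered to ascending indices): (-1)*r = 8 + 5/6*e12 - 5/4*e13 - 1/2*e23; (e12)*r = 5/6 - 8*e12 + 1/2*e13 - 5/4*e23; (e13)*r = -5/4 - 1/2*e12 - 8*e13 - 5/6*e23; (-2/5*e23)*r = 1/5 - 1/2*e12 - 1/3*e13 + 16/5*e23.
Sum: 467/60 - 49/6*e12 - 109/12*e13 + 37/60*e23; translating back through the correspondence:
Answer: 467/60 + 37/60*i - 109/12*j - 49/6*k


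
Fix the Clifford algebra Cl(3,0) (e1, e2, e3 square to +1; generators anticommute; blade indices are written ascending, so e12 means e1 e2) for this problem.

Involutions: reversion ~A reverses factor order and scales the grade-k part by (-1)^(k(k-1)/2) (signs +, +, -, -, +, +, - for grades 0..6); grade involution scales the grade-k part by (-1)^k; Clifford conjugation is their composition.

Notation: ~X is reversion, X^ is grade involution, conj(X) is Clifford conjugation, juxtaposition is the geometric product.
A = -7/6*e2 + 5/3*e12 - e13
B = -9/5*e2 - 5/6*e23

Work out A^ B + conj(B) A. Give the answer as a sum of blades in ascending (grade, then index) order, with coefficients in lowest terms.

first term: -21/10 - 3*e1 - 35/36*e3 - 5/6*e12 - 25/18*e13 - 9/5*e123
second term: -21/10 - 3*e1 + 35/36*e3 - 5/6*e12 - 25/18*e13 + 9/5*e123
Answer: -21/5 - 6*e1 - 5/3*e12 - 25/9*e13


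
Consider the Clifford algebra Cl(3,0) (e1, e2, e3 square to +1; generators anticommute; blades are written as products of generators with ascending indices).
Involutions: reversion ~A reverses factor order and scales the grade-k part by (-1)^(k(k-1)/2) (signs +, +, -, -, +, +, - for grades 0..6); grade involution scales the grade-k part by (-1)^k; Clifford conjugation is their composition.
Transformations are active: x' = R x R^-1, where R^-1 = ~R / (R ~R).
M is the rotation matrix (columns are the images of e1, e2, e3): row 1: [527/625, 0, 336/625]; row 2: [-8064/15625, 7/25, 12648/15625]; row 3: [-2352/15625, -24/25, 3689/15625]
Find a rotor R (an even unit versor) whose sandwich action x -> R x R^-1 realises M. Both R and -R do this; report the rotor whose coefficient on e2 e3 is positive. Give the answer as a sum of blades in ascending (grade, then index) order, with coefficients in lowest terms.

Method: write R = a + b12*e1 e2 + b13*e1 e3 + b23*e2 e3 with a^2 + b12^2 + b13^2 + b23^2 = 1 (so R^-1 = ~R). Expanding the columns R e_j ~R gives tr M = 4a^2 - 1 and, from the antisymmetric part, M21 - M12 = -4a*b12, M13 - M31 = 4a*b13, M32 - M23 = -4a*b23.
Here tr M = 21239/15625, so a^2 = (1 + tr M)/4 = 9216/15625 and a = ±96/125. Taking a = 96/125: M21 - M12 = -8064/15625, M13 - M31 = 10752/15625, M32 - M23 = -27648/15625, giving b12 = 21/125, b13 = 28/125, b23 = 72/125, i.e. R = 96/125 + 21/125*e1 e2 + 28/125*e1 e3 + 72/125*e2 e3.
Its e2 e3 coefficient is already positive.
Answer: 96/125 + 21/125*e1 e2 + 28/125*e1 e3 + 72/125*e2 e3. Key observation: the double cover Spin(3) -> SO(3) sends R and -R to the same matrix (trace 21239/15625 here), so the stated sign of the e2 e3 coefficient is what selects one sheet.


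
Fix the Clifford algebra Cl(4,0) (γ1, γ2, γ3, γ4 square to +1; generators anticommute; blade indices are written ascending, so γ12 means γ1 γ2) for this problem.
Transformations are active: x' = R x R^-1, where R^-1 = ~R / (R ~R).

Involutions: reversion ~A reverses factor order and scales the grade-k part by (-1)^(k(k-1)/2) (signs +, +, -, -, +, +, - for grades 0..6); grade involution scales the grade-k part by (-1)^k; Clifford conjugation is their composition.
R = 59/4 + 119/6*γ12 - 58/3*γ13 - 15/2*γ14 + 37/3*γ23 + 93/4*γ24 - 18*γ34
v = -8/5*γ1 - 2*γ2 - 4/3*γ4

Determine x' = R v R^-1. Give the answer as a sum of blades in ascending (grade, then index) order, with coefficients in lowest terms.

~R = 59/4 - 119/6*γ12 + 58/3*γ13 + 15/2*γ14 - 37/3*γ23 - 93/4*γ24 + 18*γ34, and R ~R = 16461/8, so R^-1 = ~R / (16461/8).
R v = -799/15*γ1 - 863/30*γ2 + 266/15*γ3 + 89/6*γ4 - 292/5*γ123 - 3539/45*γ124 + 2456/45*γ134 + 176/9*γ234
Answer: -10864/4185*γ1 - 356/837*γ2 - 3832/4185*γ3 - 118/155*γ4


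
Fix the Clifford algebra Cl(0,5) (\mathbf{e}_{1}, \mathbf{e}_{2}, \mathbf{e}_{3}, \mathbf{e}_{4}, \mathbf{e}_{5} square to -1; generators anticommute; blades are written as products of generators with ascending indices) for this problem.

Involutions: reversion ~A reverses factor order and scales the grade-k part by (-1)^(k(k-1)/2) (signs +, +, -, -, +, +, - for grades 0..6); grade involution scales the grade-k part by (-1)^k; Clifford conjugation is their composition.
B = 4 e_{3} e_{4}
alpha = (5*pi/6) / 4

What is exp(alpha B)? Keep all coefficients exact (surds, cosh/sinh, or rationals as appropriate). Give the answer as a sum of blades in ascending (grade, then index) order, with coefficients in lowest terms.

B^2 = (4)^2*(e_{3} e_{4})^2 = 16*(-1) = -16 (a basis 2-blade squares to minus the product of its generators' squares).
B^2 = -16 — the negative square puts this in the circular regime; l = 4, alpha*l = \frac{5 \pi}{6}, so exp(alpha B) = cos(\frac{5 \pi}{6}) + (sin(\frac{5 \pi}{6})/4)*B = - \frac{\sqrt{3}}{2} + (\frac{1}{8})*B.
Answer: - \frac{\sqrt{3}}{2} + \frac{1}{2} e_{3} e_{4}


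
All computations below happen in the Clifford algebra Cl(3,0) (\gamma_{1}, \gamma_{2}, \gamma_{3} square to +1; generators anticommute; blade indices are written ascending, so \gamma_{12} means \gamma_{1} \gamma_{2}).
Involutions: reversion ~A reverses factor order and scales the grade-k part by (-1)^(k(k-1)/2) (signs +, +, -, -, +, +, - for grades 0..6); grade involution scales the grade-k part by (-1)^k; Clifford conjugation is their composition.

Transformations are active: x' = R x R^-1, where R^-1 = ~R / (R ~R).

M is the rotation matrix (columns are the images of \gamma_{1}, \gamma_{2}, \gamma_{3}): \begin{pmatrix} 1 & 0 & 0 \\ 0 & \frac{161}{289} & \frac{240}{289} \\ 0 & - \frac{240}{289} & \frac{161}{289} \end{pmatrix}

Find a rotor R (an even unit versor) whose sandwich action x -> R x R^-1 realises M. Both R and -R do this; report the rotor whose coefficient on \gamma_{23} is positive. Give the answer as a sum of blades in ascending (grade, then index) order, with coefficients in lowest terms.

Method: write R = a + b12*\gamma_{12} + b13*\gamma_{13} + b23*\gamma_{23} with a^2 + b12^2 + b13^2 + b23^2 = 1 (so R^-1 = ~R). Expanding the columns R e_j ~R gives tr M = 4a^2 - 1 and, from the antisymmetric part, M21 - M12 = -4a*b12, M13 - M31 = 4a*b13, M32 - M23 = -4a*b23.
Here tr M = \frac{611}{289}, so a^2 = (1 + tr M)/4 = \frac{225}{289} and a = ±\frac{15}{17}. Taking a = \frac{15}{17}: M21 - M12 = 0, M13 - M31 = 0, M32 - M23 = -\frac{480}{289}, giving b12 = 0, b13 = 0, b23 = \frac{8}{17}, i.e. R = \frac{15}{17} + \frac{8}{17} \gamma_{23}.
Its \gamma_{23} coefficient is already positive.
Answer: \frac{15}{17} + \frac{8}{17} \gamma_{23}. Uniqueness: Spin(3) -> SO(3) maps R and -R to the same rotation of trace \frac{611}{289}; fixing the sign of the \gamma_{23} coefficient removes the ambiguity.


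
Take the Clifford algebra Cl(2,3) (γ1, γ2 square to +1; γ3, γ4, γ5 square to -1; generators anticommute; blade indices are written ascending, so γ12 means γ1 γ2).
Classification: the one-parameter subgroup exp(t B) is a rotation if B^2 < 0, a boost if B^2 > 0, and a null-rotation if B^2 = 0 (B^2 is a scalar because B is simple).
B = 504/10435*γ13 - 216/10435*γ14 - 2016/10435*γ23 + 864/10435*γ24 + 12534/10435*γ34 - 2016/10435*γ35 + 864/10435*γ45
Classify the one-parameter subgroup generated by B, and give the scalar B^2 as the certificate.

B^2 term by term: the squares give (504/10435)^2*(γ13)^2 + (-216/10435)^2*(γ14)^2 + (-2016/10435)^2*(γ23)^2 + (864/10435)^2*(γ24)^2 + (12534/10435)^2*(γ34)^2 + (-2016/10435)^2*(γ35)^2 + (864/10435)^2*(γ45)^2 = 254016/108889225*(+1) + 46656/108889225*(+1) + 4064256/108889225*(+1) + 746496/108889225*(+1) + 157101156/108889225*(-1) + 4064256/108889225*(-1) + 746496/108889225*(-1) = -36/25 (each basis 2-blade squares to minus the product of its generators' squares); cross terms between blades sharing an index anticommute and cancel; the commuting (index-disjoint) pairs give grade-4 terms 2*c*c'*(blade product), which cancel blade by blade — γ1234: -870912/108889225 + 870912/108889225 = 0; γ1345: 870912/108889225 - 870912/108889225 = 0; γ2345: -3483648/108889225 + 3483648/108889225 = 0 — confirming B is simple. So B^2 = -36/25.
Answer: rotation, certificate B^2 = -36/25. B^2 = -36/25 is basis-independent, so its sign is the whole story.


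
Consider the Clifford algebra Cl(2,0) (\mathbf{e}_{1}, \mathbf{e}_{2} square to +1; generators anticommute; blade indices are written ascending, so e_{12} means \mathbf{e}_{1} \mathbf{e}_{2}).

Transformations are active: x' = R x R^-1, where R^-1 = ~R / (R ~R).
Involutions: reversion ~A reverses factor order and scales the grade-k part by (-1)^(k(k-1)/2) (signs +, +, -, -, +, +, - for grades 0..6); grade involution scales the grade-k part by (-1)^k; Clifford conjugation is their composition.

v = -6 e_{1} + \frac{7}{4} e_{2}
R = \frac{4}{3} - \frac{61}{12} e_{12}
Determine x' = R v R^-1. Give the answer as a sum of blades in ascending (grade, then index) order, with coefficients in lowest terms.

~R = \frac{4}{3} + \frac{61}{12} e_{12}, and R ~R = \frac{3977}{144}, so R^-1 = ~R / (\frac{3977}{144}).
R v = -\frac{811}{48} e_{1} - \frac{169}{6} e_{2}
Answer: \frac{17374}{3977} e_{1} - \frac{71103}{15908} e_{2}


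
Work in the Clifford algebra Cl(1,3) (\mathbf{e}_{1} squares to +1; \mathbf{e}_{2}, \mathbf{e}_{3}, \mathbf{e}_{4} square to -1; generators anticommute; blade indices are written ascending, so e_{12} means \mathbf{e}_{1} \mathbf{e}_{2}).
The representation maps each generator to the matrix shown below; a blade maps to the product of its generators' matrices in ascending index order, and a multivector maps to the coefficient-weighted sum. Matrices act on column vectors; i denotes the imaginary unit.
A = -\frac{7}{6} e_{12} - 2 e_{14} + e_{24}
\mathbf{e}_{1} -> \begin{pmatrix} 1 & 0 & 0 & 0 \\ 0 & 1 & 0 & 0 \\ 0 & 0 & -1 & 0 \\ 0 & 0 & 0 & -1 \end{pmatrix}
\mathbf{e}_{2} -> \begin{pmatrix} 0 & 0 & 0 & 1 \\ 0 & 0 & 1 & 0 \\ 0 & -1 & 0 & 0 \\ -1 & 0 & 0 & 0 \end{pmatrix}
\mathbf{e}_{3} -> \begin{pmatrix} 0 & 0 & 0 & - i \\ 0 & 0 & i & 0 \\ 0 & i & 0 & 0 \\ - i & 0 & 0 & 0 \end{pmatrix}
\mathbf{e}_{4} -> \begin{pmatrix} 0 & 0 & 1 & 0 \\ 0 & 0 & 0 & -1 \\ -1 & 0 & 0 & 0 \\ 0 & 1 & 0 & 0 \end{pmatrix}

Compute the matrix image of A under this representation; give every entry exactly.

Bivector images (products of the table entries): rho(e_{12}) = rho(\mathbf{e}_{1})rho(\mathbf{e}_{2}) = \begin{pmatrix} 0 & 0 & 0 & 1 \\ 0 & 0 & 1 & 0 \\ 0 & 1 & 0 & 0 \\ 1 & 0 & 0 & 0 \end{pmatrix}; rho(e_{14}) = rho(\mathbf{e}_{1})rho(\mathbf{e}_{4}) = \begin{pmatrix} 0 & 0 & 1 & 0 \\ 0 & 0 & 0 & -1 \\ 1 & 0 & 0 & 0 \\ 0 & -1 & 0 & 0 \end{pmatrix}; rho(e_{24}) = rho(\mathbf{e}_{2})rho(\mathbf{e}_{4}) = \begin{pmatrix} 0 & 1 & 0 & 0 \\ -1 & 0 & 0 & 0 \\ 0 & 0 & 0 & 1 \\ 0 & 0 & -1 & 0 \end{pmatrix}.
M = (-\frac{7}{6})*rho(e_{12}) + (-2)*rho(e_{14}) + (1)*rho(e_{24}), summed entrywise:
Answer: \begin{pmatrix} 0 & 1 & -2 & - \frac{7}{6} \\ -1 & 0 & - \frac{7}{6} & 2 \\ -2 & - \frac{7}{6} & 0 & 1 \\ - \frac{7}{6} & 2 & -1 & 0 \end{pmatrix}


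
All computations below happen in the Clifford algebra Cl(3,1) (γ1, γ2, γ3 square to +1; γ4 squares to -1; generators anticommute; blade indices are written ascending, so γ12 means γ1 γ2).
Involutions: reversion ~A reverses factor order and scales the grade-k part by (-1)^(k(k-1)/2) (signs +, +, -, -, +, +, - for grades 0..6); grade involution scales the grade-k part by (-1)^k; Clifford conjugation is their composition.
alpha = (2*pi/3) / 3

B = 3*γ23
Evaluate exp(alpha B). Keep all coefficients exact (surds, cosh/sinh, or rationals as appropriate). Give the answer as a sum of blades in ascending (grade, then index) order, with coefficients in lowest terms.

B^2 = (3)^2*(γ23)^2 = 9*(-1) = -9 (a basis 2-blade squares to minus the product of its generators' squares).
B^2 = -9 — the negative square puts this in the circular regime; l = 3, alpha*l = 2*pi/3, so exp(alpha B) = cos(2*pi/3) + (sin(2*pi/3)/3)*B = -1/2 + (sqrt(3)/6)*B.
Answer: -1/2 + sqrt(3)/2*γ23


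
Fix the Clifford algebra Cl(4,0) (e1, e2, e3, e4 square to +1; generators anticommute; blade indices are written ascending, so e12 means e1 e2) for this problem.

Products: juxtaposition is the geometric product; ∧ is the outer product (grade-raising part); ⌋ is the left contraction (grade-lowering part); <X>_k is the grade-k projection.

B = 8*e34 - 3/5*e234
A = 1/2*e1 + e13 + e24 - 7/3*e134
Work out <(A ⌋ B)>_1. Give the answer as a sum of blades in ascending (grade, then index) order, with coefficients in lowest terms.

step 1: -3/5*e3
step 2: -3/5*e3
Answer: -3/5*e3


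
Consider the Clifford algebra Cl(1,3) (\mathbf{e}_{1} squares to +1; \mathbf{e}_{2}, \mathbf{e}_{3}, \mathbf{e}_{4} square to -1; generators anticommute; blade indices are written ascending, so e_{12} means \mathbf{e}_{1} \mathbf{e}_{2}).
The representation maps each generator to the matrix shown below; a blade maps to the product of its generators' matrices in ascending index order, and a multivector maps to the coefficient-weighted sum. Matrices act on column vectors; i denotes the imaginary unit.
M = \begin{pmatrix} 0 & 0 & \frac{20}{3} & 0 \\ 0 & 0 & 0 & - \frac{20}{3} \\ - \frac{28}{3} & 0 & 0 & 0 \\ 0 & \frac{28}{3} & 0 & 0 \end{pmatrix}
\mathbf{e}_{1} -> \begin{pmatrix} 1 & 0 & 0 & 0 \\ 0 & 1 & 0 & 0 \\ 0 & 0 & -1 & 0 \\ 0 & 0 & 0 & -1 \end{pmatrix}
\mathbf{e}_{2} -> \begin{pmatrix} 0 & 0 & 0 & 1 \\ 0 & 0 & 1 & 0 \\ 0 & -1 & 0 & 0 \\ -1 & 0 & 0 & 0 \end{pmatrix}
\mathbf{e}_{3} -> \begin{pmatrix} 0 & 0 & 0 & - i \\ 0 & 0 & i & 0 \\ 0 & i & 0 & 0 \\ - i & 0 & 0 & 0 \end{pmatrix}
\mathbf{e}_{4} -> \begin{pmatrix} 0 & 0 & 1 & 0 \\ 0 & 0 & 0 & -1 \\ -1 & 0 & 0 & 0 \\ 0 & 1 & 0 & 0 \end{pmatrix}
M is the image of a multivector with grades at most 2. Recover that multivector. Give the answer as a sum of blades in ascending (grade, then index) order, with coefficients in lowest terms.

Method: the blade images are trace-orthogonal — tr(rho(e_A) rho(e_B)^-1) = 4 if A = B and 0 otherwise — and rho(e_A)^-1 = (e_A)^2 * rho(e_A) with (e_A)^2 = +1 or -1, so the coefficient of e_A in the preimage is (e_A)^2 * tr(M rho(e_A))/4.
Nonzero projections over blades of grade <= 2: e_{4}: (e_{4})^2 = -1, tr(M rho(e_{4})) = -32, coefficient 8; e_{14}: (e_{14})^2 = +1, tr(M rho(e_{14})) = - \frac{16}{3}, coefficient -\frac{4}{3}. Every other blade of grade <= 2 projects to 0.
Answer: 8 e_{4} - \frac{4}{3} e_{14}
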